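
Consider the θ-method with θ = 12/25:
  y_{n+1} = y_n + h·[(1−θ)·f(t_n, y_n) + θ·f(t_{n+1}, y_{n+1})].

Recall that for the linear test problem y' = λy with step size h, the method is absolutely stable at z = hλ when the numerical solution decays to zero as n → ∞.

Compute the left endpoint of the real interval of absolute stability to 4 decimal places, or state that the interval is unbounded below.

left endpoint -50.0000.

On y'=λy, z=hλ:
  y_{n+1} = y_n + z·[13/25·y_n + 12/25·y_{n+1}] ⇒ (1 − 12/25z)y_{n+1} = (1 + 13/25z)y_n
  Hence R(z) = (1 + 13/25z)/(1 − 12/25z).

Find x<0 with |R(x)|<1.
x=-0.84: |R|=0.4014
R=−1: 1+13/25x = −1+12/25x ⇒ -1/25x=2 ⇒ x=2/(-1/25)=-50.0000
Confirm numerically:
  x=-44.380: |R|=0.98992 <1
  x=-37.736: |R|=0.97433 <1
  x=-35.701: |R|=0.96846 <1
  x=-26.209: |R|=0.92993 <1
  x=-50.572: |R|=1.00091 >1
  x=-50.529: |R|=1.00084 >1
Interval (-50.0000, 0).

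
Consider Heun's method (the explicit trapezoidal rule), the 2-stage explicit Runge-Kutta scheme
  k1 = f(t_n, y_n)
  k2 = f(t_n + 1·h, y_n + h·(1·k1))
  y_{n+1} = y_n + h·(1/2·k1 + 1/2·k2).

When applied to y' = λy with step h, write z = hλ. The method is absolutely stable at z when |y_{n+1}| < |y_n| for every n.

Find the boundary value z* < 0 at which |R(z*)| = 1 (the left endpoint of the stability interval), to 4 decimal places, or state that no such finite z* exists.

On y'=λy, z=hλ:
  order 2, 2-stage ⇒ R(z)=1+z+z^2/2
  (e.g. R(-0.91)=0.50405, |R|=0.50405)

Solve |R(x)|<1 on ℝ⁻.
x=-0.91: |R|=0.5041
|R(-2.07)|=1.0724 |R(-2.02)|=1.0202 |R(-0.91)|=0.5041
Bisect:
  x_lo=-2.3844 |R|=1.4583  x_hi=-0.0972 |R|=0.9075
  mid=-1.24082 |R|=0.52900 →hi
  mid=-1.81263 |R|=0.83019 →hi
  mid=-2.09854 |R|=1.10340 →lo
  mid=-1.95559 |R|=0.95657 →hi
  mid=-2.02706 |R|=1.02743 →lo
  mid=-1.99133 |R|=0.99136 →hi
  mid=-2.00919 |R|=1.00924 →lo
  mid=-2.00026 |R|=1.00026 →lo
  ...
  [-2.00012,-1.99998] ⇒ x*=-2.0000
Stable set (-2.0000, 0).

z* = -2.0000.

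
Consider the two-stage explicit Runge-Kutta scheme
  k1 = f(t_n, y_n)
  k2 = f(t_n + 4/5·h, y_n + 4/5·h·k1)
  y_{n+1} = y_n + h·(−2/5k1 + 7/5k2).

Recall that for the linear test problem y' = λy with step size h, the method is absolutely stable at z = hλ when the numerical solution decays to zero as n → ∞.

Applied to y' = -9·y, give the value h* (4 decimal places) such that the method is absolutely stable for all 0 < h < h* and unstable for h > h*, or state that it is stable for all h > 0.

With y'=λy (z=hλ):
  k1=λy_n ⇒ h·k1=z·y_n;  k2=λ(1+4/5z)y_n ⇒ h·k2=z(1+4/5z)y_n
  y_{n+1}/y_n = 1 − 2/5z + 7/5z(1+4/5z) = 1 + z + 28/25z²
  R(z) = 1 + z + 28/25z².

Boundary: |R(x)|=1, x<0.
x=-0.65: |R|=0.8232
R=1: x+28/25x²=0 ⇒ x=−25/28=-0.8929; min R=1−1/(4·28/25)=0.7768>−1
Confirm numerically:
  x=-0.833: |R|=0.94416 <1
  x=-0.659: |R|=0.82739 <1
  x=-0.612: |R|=0.80749 <1
  x=-1.438: |R|=1.87799 >1
  x=-1.235: |R|=1.47325 >1
  x=-1.124: |R|=1.29098 >1
Interval (-0.8929, 0).

(-0.8929,0); λ=-9 ⇒ h* = (25/28)/9 = 0.0992.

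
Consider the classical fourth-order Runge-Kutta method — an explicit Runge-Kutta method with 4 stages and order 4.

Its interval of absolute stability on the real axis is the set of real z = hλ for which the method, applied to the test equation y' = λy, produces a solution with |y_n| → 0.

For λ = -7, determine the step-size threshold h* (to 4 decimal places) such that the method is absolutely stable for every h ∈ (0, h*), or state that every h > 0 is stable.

(-2.7853,0); λ=-7 ⇒ h* = 0.3979.

On y'=λy, z=hλ:
  order 4, 4-stage ⇒ R(z)=1+z+z^2/2+z^3/6+z^4/24
  (e.g. R(-0.42)=0.65715, |R|=0.65715)

Find x<0 with |R(x)|<1.
x=-0.42: |R|=0.6571
|R(-2.88)|=1.1524 |R(-2.31)|=0.4901 |R(-0.77)|=0.4650
Bisect:
  x_lo=-3.1429 |R|=1.6874  x_hi=-0.2891 |R|=0.7490
  mid=-1.71599 |R|=0.27545 →hi
  mid=-2.42945 |R|=0.58332 →hi
  mid=-2.78618 |R|=1.00134 →lo
  mid=-2.60782 |R|=0.76377 →hi
  mid=-2.69700 |R|=0.87484 →hi
  mid=-2.74159 |R|=0.93609 →hi
  mid=-2.76389 |R|=0.96820 →hi
  ...
  [-2.78531,-2.78514] ⇒ x*=-2.7853
So |R|<1 on (-2.7853, 0).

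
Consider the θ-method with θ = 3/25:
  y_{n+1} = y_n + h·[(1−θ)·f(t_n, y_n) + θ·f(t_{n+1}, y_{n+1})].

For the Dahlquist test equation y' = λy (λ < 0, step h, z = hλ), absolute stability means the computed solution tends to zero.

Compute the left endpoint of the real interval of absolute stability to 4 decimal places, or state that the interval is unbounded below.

Test eqn y'=λy, z=hλ:
  y_{n+1} = y_n + z·[22/25·y_n + 3/25·y_{n+1}] ⇒ (1 − 3/25z)y_{n+1} = (1 + 22/25z)y_n
  Hence R(z) = (1 + 22/25z)/(1 − 3/25z).

Find x<0 with |R(x)|<1.
x=-1.09: |R|=0.0361
R=−1: 1+22/25x = −1+3/25x ⇒ -19/25x=2 ⇒ x=2/(-19/25)=-2.6316
Confirm numerically:
  x=-1.755: |R|=0.44969 <1
  x=-1.469: |R|=0.24885 <1
  x=-1.216: |R|=0.06116 <1
  x=-3.082: |R|=1.24990 >1
  x=-2.670: |R|=1.02211 >1
So |R|<1 on (-2.6316, 0).

z* = -2.6316.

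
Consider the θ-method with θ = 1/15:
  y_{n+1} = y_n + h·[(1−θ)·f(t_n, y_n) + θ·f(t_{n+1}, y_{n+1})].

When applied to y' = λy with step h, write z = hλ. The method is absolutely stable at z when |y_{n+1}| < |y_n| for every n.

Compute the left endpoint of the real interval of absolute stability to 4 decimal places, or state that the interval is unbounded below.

Set f=λy, z=hλ:
  y_{n+1} = y_n + z·[14/15·y_n + 1/15·y_{n+1}] ⇒ (1 − 1/15z)y_{n+1} = (1 + 14/15z)y_n
  Hence R(z) = (1 + 14/15z)/(1 − 1/15z).

Need |R(x)|<1, x<0.
x=-0.39: |R|=0.6199
R=−1: 1+14/15x = −1+1/15x ⇒ -13/15x=2 ⇒ x=2/(-13/15)=-2.3077
Confirm numerically:
  x=-1.708: |R|=0.53340 <1
  x=-1.530: |R|=0.38838 <1
  x=-1.526: |R|=0.38509 <1
  x=-2.722: |R|=1.30392 >1
  x=-2.656: |R|=1.25646 >1
Stable set (-2.3077, 0).

z* = -2.3077.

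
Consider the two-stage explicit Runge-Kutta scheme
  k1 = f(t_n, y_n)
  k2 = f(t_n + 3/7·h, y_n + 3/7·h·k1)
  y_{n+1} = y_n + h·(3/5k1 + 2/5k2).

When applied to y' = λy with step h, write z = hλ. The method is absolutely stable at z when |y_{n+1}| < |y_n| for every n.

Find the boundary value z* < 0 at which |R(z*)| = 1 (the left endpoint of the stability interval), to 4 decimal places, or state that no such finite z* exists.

Test eqn y'=λy, z=hλ:
  k1=λy_n ⇒ h·k1=z·y_n;  k2=λ(1+3/7z)y_n ⇒ h·k2=z(1+3/7z)y_n
  y_{n+1}/y_n = 1 + 3/5z + 2/5z(1+3/7z) = 1 + z + 6/35z²
  ⇒ R(z) = 1 + z + 6/35z².

Need |R(x)|<1, x<0.
x=-0.39: |R|=0.6361
R=1: x+6/35x²=0 ⇒ x=−35/6=-5.8333; min R=1−1/(4·6/35)=-0.4583>−1
Confirm numerically:
  x=-5.687: |R|=0.85734 <1
  x=-4.966: |R|=0.26163 <1
  x=-3.490: |R|=0.40198 <1
  x=-6.239: |R|=1.43388 >1
  x=-6.140: |R|=1.32279 >1
  x=-6.019: |R|=1.19158 >1
Stable set (-5.8333, 0).

left endpoint -5.8333.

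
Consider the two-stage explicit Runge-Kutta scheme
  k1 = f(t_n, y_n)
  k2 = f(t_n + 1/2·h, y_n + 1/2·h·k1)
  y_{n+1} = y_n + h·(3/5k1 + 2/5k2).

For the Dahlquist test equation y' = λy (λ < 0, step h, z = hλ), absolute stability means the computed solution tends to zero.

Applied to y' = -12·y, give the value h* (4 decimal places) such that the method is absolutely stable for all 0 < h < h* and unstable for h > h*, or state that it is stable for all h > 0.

Test eqn y'=λy, z=hλ:
  k1=λy_n ⇒ h·k1=z·y_n;  k2=λ(1+1/2z)y_n ⇒ h·k2=z(1+1/2z)y_n
  y_{n+1}/y_n = 1 + 3/5z + 2/5z(1+1/2z) = 1 + z + 1/5z²
  ⇒ R(z) = 1 + z + 1/5z².

Solve |R(x)|<1 on ℝ⁻.
x=-1.59: |R|=0.0844
R=1: x+1/5x²=0 ⇒ x=−5=-5.0000; min R=1−1/(4·1/5)=-0.2500>−1
Confirm numerically:
  x=-4.579: |R|=0.61445 <1
  x=-3.911: |R|=0.14818 <1
  x=-2.569: |R|=0.24905 <1
  x=-2.334: |R|=0.24449 <1
  x=-5.593: |R|=1.66333 >1
  x=-5.586: |R|=1.65468 >1
Interval (-5.0000, 0).

(-5.0000,0); λ=-12 ⇒ h* = (5)/12 = 0.4167.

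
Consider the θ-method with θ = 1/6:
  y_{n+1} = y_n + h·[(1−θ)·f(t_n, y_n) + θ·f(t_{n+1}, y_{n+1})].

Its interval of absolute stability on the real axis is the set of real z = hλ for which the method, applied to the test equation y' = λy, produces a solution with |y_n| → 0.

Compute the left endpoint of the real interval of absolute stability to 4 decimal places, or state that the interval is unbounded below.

Set f=λy, z=hλ:
  y_{n+1} = y_n + z·[5/6·y_n + 1/6·y_{n+1}] ⇒ (1 − 1/6z)y_{n+1} = (1 + 5/6z)y_n
  Hence R(z) = (1 + 5/6z)/(1 − 1/6z).

Need |R(x)|<1, x<0.
x=-0.44: |R|=0.5901
R=−1: 1+5/6x = −1+1/6x ⇒ -2/3x=2 ⇒ x=2/(-2/3)=-3.0000
Confirm numerically:
  x=-2.580: |R|=0.80420 <1
  x=-2.479: |R|=0.75422 <1
  x=-1.951: |R|=0.47227 <1
  x=-1.318: |R|=0.08062 <1
  x=-3.156: |R|=1.06815 >1
  x=-3.090: |R|=1.03960 >1
Interval (-3.0000, 0).

left endpoint -3.0000.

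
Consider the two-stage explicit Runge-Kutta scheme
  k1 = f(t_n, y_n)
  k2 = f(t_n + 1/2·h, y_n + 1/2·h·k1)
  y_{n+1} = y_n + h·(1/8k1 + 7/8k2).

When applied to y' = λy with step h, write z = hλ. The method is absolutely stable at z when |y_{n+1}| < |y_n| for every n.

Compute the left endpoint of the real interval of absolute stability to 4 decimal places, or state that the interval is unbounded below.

left endpoint -2.2857.

Test eqn y'=λy, z=hλ:
  k1=λy_n ⇒ h·k1=z·y_n;  k2=λ(1+1/2z)y_n ⇒ h·k2=z(1+1/2z)y_n
  y_{n+1}/y_n = 1 + 1/8z + 7/8z(1+1/2z) = 1 + z + 7/16z²
  so R(z) = 1 + z + 7/16z².

Solve |R(x)|<1 on ℝ⁻.
x=-1.26: |R|=0.4346
R=1: x+7/16x²=0 ⇒ x=−16/7=-2.2857; min R=1−1/(4·7/16)=0.4286>−1
Confirm numerically:
  x=-2.222: |R|=0.93806 <1
  x=-1.787: |R|=0.61010 <1
  x=-1.755: |R|=0.59251 <1
  x=-2.813: |R|=1.64892 >1
  x=-2.733: |R|=1.53481 >1
  x=-2.679: |R|=1.46096 >1
Interval (-2.2857, 0).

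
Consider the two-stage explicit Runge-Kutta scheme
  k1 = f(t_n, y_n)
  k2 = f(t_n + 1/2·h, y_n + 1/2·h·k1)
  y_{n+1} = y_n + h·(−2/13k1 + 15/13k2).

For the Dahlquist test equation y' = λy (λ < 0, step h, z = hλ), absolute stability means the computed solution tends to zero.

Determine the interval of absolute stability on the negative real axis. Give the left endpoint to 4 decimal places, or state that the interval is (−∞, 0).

On y'=λy, z=hλ:
  k1=λy_n ⇒ h·k1=z·y_n;  k2=λ(1+1/2z)y_n ⇒ h·k2=z(1+1/2z)y_n
  y_{n+1}/y_n = 1 − 2/13z + 15/13z(1+1/2z) = 1 + z + 15/26z²
  ⇒ R(z) = 1 + z + 15/26z².

Find x<0 with |R(x)|<1.
x=-0.57: |R|=0.6174
R=1: x+15/26x²=0 ⇒ x=−26/15=-1.7333; min R=1−1/(4·15/26)=0.5667>−1
Confirm numerically:
  x=-1.411: |R|=0.73761 <1
  x=-1.381: |R|=0.71929 <1
  x=-0.917: |R|=0.56813 <1
  x=-0.709: |R|=0.58101 <1
  x=-2.297: |R|=1.74697 >1
  x=-1.988: |R|=1.29208 >1
Stable set (-1.7333, 0).

(-1.7333, 0).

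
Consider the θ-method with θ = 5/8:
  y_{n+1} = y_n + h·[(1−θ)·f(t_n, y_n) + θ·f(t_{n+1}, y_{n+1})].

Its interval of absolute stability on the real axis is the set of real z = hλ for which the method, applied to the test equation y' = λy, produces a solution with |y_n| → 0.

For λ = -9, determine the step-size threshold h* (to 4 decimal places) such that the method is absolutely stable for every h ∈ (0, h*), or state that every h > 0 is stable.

Set f=λy, z=hλ:
  y_{n+1} = y_n + z·[3/8·y_n + 5/8·y_{n+1}] ⇒ (1 − 5/8z)y_{n+1} = (1 + 3/8z)y_n
  so R(z) = (1 + 3/8z)/(1 − 5/8z).

Boundary: |R(x)|=1, x<0.
x=-1.28: |R|=0.2889
x=-2: |R|=0.1111
x=-10: |R|=0.3793
x=-100: |R|=0.5748
θ=5/8≥1/2 ⇒ |1+3/8x|<|1−5/8x| ∀x<0 ⇒ unbounded interval.

(−∞, 0) — no finite endpoint. Any h>0 works for λ=-9.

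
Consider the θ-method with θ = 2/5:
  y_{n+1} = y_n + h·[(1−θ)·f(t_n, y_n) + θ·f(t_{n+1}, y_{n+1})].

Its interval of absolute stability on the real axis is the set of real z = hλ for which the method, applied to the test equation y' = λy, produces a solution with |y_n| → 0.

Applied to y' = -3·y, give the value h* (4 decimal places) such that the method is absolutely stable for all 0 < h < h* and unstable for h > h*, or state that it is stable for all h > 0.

Set f=λy, z=hλ:
  y_{n+1} = y_n + z·[3/5·y_n + 2/5·y_{n+1}] ⇒ (1 − 2/5z)y_{n+1} = (1 + 3/5z)y_n
  Hence R(z) = (1 + 3/5z)/(1 − 2/5z).

Find x<0 with |R(x)|<1.
x=-1.4: |R|=0.1026
R=−1: 1+3/5x = −1+2/5x ⇒ -1/5x=2 ⇒ x=2/(-1/5)=-10.0000
Confirm numerically:
  x=-9.831: |R|=0.99315 <1
  x=-5.654: |R|=0.73351 <1
  x=-5.204: |R|=0.68873 <1
  x=-4.885: |R|=0.65369 <1
  x=-10.265: |R|=1.01038 >1
  x=-10.041: |R|=1.00163 >1
Stable set (-10.0000, 0).

(-10.0000,0); λ=-3 ⇒ h* = (10)/3 = 3.3333.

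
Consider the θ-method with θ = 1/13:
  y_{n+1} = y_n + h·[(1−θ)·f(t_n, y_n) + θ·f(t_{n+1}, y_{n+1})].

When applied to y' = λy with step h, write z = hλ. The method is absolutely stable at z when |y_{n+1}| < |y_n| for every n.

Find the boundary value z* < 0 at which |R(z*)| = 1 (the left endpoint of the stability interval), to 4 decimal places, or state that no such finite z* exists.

left endpoint -2.3636.

Set f=λy, z=hλ:
  y_{n+1} = y_n + z·[12/13·y_n + 1/13·y_{n+1}] ⇒ (1 − 1/13z)y_{n+1} = (1 + 12/13z)y_n
  Hence R(z) = (1 + 12/13z)/(1 − 1/13z).

Need |R(x)|<1, x<0.
x=-1.21: |R|=0.1070
R=−1: 1+12/13x = −1+1/13x ⇒ -11/13x=2 ⇒ x=2/(-11/13)=-2.3636
Confirm numerically:
  x=-2.320: |R|=0.96867 <1
  x=-2.163: |R|=0.85445 <1
  x=-1.647: |R|=0.46180 <1
  x=-0.974: |R|=0.09389 <1
  x=-2.531: |R|=1.11854 >1
  x=-2.435: |R|=1.05086 >1
  x=-2.430: |R|=1.04731 >1
Stable set (-2.3636, 0).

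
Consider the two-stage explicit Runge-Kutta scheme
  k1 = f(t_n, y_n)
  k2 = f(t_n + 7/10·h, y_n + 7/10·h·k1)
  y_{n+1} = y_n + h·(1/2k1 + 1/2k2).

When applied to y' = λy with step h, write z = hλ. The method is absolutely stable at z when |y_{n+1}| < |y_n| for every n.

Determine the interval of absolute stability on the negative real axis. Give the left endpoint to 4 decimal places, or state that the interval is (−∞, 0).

Test eqn y'=λy, z=hλ:
  k1=λy_n ⇒ h·k1=z·y_n;  k2=λ(1+7/10z)y_n ⇒ h·k2=z(1+7/10z)y_n
  y_{n+1}/y_n = 1 + 1/2z + 1/2z(1+7/10z) = 1 + z + 7/20z²
  ⇒ R(z) = 1 + z + 7/20z².

Find x<0 with |R(x)|<1.
x=-1.16: |R|=0.3110
R=1: x+7/20x²=0 ⇒ x=−20/7=-2.8571; min R=1−1/(4·7/20)=0.2857>−1
Confirm numerically:
  x=-2.301: |R|=0.55211 <1
  x=-2.241: |R|=0.51673 <1
  x=-1.413: |R|=0.28580 <1
  x=-3.043: |R|=1.19795 >1
  x=-2.892: |R|=1.03528 >1
Interval (-2.8571, 0).

z∈(-2.8571,0).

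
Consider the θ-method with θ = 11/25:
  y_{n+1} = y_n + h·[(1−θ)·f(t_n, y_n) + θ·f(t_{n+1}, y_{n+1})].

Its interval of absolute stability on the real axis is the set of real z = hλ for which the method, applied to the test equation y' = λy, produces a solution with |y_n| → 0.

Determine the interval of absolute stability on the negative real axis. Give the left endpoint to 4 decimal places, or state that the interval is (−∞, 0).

Set f=λy, z=hλ:
  y_{n+1} = y_n + z·[14/25·y_n + 11/25·y_{n+1}] ⇒ (1 − 11/25z)y_{n+1} = (1 + 14/25z)y_n
  Hence R(z) = (1 + 14/25z)/(1 − 11/25z).

Solve |R(x)|<1 on ℝ⁻.
x=-0.43: |R|=0.6384
R=−1: 1+14/25x = −1+11/25x ⇒ -3/25x=2 ⇒ x=2/(-3/25)=-16.6667
Confirm numerically:
  x=-15.154: |R|=0.97633 <1
  x=-14.978: |R|=0.97330 <1
  x=-11.357: |R|=0.89375 <1
  x=-8.467: |R|=0.79178 <1
  x=-17.030: |R|=1.00513 >1
  x=-16.980: |R|=1.00444 >1
Stable set (-16.6667, 0).

z∈(-16.6667,0).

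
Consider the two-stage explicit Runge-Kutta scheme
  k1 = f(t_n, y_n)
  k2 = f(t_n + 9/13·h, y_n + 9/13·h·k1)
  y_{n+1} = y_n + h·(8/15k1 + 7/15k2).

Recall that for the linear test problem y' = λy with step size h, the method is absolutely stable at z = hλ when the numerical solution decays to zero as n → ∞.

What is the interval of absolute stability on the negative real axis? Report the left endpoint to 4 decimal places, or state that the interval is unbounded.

With y'=λy (z=hλ):
  k1=λy_n ⇒ h·k1=z·y_n;  k2=λ(1+9/13z)y_n ⇒ h·k2=z(1+9/13z)y_n
  y_{n+1}/y_n = 1 + 8/15z + 7/15z(1+9/13z) = 1 + z + 21/65z²
  so R(z) = 1 + z + 21/65z².

Need |R(x)|<1, x<0.
x=-1.32: |R|=0.2429
R=1: x+21/65x²=0 ⇒ x=−65/21=-3.0952; min R=1−1/(4·21/65)=0.2262>−1
Confirm numerically:
  x=-2.253: |R|=0.38694 <1
  x=-1.953: |R|=0.27928 <1
  x=-1.500: |R|=0.22692 <1
  x=-3.445: |R|=1.38928 >1
  x=-3.271: |R|=1.18574 >1
Stable set (-3.0952, 0).

z∈(-3.0952,0).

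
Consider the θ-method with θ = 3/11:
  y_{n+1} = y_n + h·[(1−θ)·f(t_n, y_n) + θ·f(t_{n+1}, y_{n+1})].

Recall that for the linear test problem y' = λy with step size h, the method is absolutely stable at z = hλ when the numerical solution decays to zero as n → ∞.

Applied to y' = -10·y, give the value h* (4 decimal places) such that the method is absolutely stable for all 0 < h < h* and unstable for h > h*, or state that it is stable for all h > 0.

(-4.4000,0); λ=-10 ⇒ h* = (22/5)/10 = 0.4400.

With y'=λy (z=hλ):
  y_{n+1} = y_n + z·[8/11·y_n + 3/11·y_{n+1}] ⇒ (1 − 3/11z)y_{n+1} = (1 + 8/11z)y_n
  R(z) = (1 + 8/11z)/(1 − 3/11z).

Find x<0 with |R(x)|<1.
x=-1.54: |R|=0.0845
R=−1: 1+8/11x = −1+3/11x ⇒ -5/11x=2 ⇒ x=2/(-5/11)=-4.4000
Confirm numerically:
  x=-3.828: |R|=0.87280 <1
  x=-3.737: |R|=0.85075 <1
  x=-3.521: |R|=0.79618 <1
  x=-4.603: |R|=1.04091 >1
  x=-4.536: |R|=1.02763 >1
So |R|<1 on (-4.4000, 0).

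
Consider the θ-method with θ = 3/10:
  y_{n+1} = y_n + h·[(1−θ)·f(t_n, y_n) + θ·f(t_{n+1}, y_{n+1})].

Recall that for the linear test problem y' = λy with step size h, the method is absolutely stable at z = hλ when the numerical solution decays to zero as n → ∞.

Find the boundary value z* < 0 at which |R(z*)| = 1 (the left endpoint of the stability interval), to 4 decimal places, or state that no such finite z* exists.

Set f=λy, z=hλ:
  y_{n+1} = y_n + z·[7/10·y_n + 3/10·y_{n+1}] ⇒ (1 − 3/10z)y_{n+1} = (1 + 7/10z)y_n
  ⇒ R(z) = (1 + 7/10z)/(1 − 3/10z).

Solve |R(x)|<1 on ℝ⁻.
x=-1.09: |R|=0.1786
R=−1: 1+7/10x = −1+3/10x ⇒ -2/5x=2 ⇒ x=2/(-2/5)=-5.0000
Confirm numerically:
  x=-4.752: |R|=0.95910 <1
  x=-4.653: |R|=0.94207 <1
  x=-3.234: |R|=0.64146 <1
  x=-3.080: |R|=0.60083 <1
  x=-5.575: |R|=1.08606 >1
  x=-5.522: |R|=1.07860 >1
Interval (-5.0000, 0).

left endpoint -5.0000.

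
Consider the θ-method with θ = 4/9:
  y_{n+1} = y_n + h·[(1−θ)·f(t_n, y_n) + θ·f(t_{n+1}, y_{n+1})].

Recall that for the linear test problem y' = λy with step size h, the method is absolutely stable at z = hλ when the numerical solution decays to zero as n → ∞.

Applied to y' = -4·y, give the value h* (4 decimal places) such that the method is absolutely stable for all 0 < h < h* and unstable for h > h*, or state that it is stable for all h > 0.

(-18.0000,0); λ=-4 ⇒ h* = (18)/4 = 4.5000.

Set f=λy, z=hλ:
  y_{n+1} = y_n + z·[5/9·y_n + 4/9·y_{n+1}] ⇒ (1 − 4/9z)y_{n+1} = (1 + 5/9z)y_n
  ⇒ R(z) = (1 + 5/9z)/(1 − 4/9z).

Find x<0 with |R(x)|<1.
x=-0.33: |R|=0.7122
R=−1: 1+5/9x = −1+4/9x ⇒ -1/9x=2 ⇒ x=2/(-1/9)=-18.0000
Confirm numerically:
  x=-16.330: |R|=0.97753 <1
  x=-14.268: |R|=0.94352 <1
  x=-7.499: |R|=0.73072 <1
  x=-18.573: |R|=1.00688 >1
  x=-18.305: |R|=1.00371 >1
  x=-18.160: |R|=1.00196 >1
Stable set (-18.0000, 0).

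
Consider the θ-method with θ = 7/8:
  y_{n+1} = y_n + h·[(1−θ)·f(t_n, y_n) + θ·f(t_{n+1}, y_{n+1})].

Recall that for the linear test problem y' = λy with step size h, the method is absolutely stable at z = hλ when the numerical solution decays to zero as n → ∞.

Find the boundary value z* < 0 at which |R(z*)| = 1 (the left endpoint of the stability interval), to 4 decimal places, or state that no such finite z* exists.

With y'=λy (z=hλ):
  y_{n+1} = y_n + z·[1/8·y_n + 7/8·y_{n+1}] ⇒ (1 − 7/8z)y_{n+1} = (1 + 1/8z)y_n
  Hence R(z) = (1 + 1/8z)/(1 − 7/8z).

Find x<0 with |R(x)|<1.
x=-1.31: |R|=0.3896
x=-2: |R|=0.2727
x=-10: |R|=0.0256
x=-100: |R|=0.1299
θ=7/8≥1/2 ⇒ |1+1/8x|<|1−7/8x| ∀x<0 ⇒ interval (−∞,0).

unbounded; (−∞, 0).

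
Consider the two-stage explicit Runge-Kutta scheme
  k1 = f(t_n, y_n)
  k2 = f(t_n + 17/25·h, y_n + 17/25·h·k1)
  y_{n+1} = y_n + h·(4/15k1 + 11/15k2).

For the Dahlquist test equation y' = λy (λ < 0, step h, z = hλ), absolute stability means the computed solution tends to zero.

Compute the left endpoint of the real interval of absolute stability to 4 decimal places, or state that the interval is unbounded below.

z* = -2.0053.

With y'=λy (z=hλ):
  k1=λy_n ⇒ h·k1=z·y_n;  k2=λ(1+17/25z)y_n ⇒ h·k2=z(1+17/25z)y_n
  y_{n+1}/y_n = 1 + 4/15z + 11/15z(1+17/25z) = 1 + z + 187/375z²
  ⇒ R(z) = 1 + z + 187/375z².

Solve |R(x)|<1 on ℝ⁻.
x=-0.61: |R|=0.5756
R=1: x+187/375x²=0 ⇒ x=−375/187=-2.0053; min R=1−1/(4·187/375)=0.4987>−1
Confirm numerically:
  x=-1.809: |R|=0.82288 <1
  x=-1.058: |R|=0.50019 <1
  x=-0.971: |R|=0.49916 <1
  x=-2.455: |R|=1.55048 >1
  x=-2.334: |R|=1.38251 >1
Interval (-2.0053, 0).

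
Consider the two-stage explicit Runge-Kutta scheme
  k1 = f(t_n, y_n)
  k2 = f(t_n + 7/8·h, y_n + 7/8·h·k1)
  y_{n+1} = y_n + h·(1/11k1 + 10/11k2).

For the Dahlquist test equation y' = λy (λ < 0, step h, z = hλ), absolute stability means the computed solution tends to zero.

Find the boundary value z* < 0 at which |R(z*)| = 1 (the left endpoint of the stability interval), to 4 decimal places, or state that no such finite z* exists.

Set f=λy, z=hλ:
  k1=λy_n ⇒ h·k1=z·y_n;  k2=λ(1+7/8z)y_n ⇒ h·k2=z(1+7/8z)y_n
  y_{n+1}/y_n = 1 + 1/11z + 10/11z(1+7/8z) = 1 + z + 35/44z²
  R(z) = 1 + z + 35/44z².

Solve |R(x)|<1 on ℝ⁻.
x=-1.5: |R|=1.2898
R=1: x+35/44x²=0 ⇒ x=−44/35=-1.2571; min R=1−1/(4·35/44)=0.6857>−1
Confirm numerically:
  x=-0.908: |R|=0.74782 <1
  x=-0.878: |R|=0.73520 <1
  x=-0.844: |R|=0.72263 <1
  x=-0.785: |R|=0.70518 <1
  x=-1.813: |R|=1.80163 >1
  x=-1.602: |R|=1.43946 >1
Stable set (-1.2571, 0).

left endpoint -1.2571.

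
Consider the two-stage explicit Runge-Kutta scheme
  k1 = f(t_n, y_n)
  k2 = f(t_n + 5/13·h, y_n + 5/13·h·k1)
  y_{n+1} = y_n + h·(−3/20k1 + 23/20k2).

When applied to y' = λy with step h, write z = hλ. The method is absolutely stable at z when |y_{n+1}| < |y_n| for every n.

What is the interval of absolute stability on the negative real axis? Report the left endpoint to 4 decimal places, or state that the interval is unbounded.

z∈(-2.2609,0).

Test eqn y'=λy, z=hλ:
  k1=λy_n ⇒ h·k1=z·y_n;  k2=λ(1+5/13z)y_n ⇒ h·k2=z(1+5/13z)y_n
  y_{n+1}/y_n = 1 − 3/20z + 23/20z(1+5/13z) = 1 + z + 23/52z²
  ⇒ R(z) = 1 + z + 23/52z².

Solve |R(x)|<1 on ℝ⁻.
x=-1.01: |R|=0.4412
R=1: x+23/52x²=0 ⇒ x=−52/23=-2.2609; min R=1−1/(4·23/52)=0.4348>−1
Confirm numerically:
  x=-2.006: |R|=0.77386 <1
  x=-1.892: |R|=0.69131 <1
  x=-1.890: |R|=0.68997 <1
  x=-1.240: |R|=0.44009 <1
  x=-2.640: |R|=1.44271 >1
  x=-2.521: |R|=1.29006 >1
So |R|<1 on (-2.2609, 0).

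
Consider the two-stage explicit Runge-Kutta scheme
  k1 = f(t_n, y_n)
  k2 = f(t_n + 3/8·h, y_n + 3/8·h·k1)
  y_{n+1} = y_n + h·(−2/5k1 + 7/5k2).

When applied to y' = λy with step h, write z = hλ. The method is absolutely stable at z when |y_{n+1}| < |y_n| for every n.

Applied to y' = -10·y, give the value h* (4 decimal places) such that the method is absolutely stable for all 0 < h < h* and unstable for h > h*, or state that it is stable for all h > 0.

(-1.9048,0); λ=-10 ⇒ h* = (40/21)/10 = 0.1905.

On y'=λy, z=hλ:
  k1=λy_n ⇒ h·k1=z·y_n;  k2=λ(1+3/8z)y_n ⇒ h·k2=z(1+3/8z)y_n
  y_{n+1}/y_n = 1 − 2/5z + 7/5z(1+3/8z) = 1 + z + 21/40z²
  ⇒ R(z) = 1 + z + 21/40z².

Need |R(x)|<1, x<0.
x=-0.39: |R|=0.6899
R=1: x+21/40x²=0 ⇒ x=−40/21=-1.9048; min R=1−1/(4·21/40)=0.5238>−1
Confirm numerically:
  x=-1.791: |R|=0.89303 <1
  x=-1.510: |R|=0.68705 <1
  x=-1.047: |R|=0.52851 <1
  x=-0.917: |R|=0.52447 <1
  x=-2.251: |R|=1.40918 >1
  x=-2.105: |R|=1.22129 >1
  x=-2.041: |R|=1.14598 >1
Interval (-1.9048, 0).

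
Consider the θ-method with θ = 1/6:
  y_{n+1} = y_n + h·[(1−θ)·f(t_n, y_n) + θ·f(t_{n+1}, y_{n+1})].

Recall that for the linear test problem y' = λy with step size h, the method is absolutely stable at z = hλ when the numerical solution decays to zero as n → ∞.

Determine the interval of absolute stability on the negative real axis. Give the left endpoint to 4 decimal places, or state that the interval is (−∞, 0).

(-3.0000, 0).

Set f=λy, z=hλ:
  y_{n+1} = y_n + z·[5/6·y_n + 1/6·y_{n+1}] ⇒ (1 − 1/6z)y_{n+1} = (1 + 5/6z)y_n
  so R(z) = (1 + 5/6z)/(1 − 1/6z).

Need |R(x)|<1, x<0.
x=-1.29: |R|=0.0617
R=−1: 1+5/6x = −1+1/6x ⇒ -2/3x=2 ⇒ x=2/(-2/3)=-3.0000
Confirm numerically:
  x=-2.811: |R|=0.91420 <1
  x=-2.342: |R|=0.68449 <1
  x=-2.059: |R|=0.53294 <1
  x=-1.257: |R|=0.03927 <1
  x=-3.369: |R|=1.15754 >1
  x=-3.356: |R|=1.15220 >1
  x=-3.220: |R|=1.09544 >1
Stable set (-3.0000, 0).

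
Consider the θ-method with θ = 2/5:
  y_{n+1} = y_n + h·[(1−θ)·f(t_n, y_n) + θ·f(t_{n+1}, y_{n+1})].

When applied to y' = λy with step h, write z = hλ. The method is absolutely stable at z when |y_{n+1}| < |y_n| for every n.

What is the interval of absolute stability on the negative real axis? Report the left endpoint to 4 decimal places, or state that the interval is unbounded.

On y'=λy, z=hλ:
  y_{n+1} = y_n + z·[3/5·y_n + 2/5·y_{n+1}] ⇒ (1 − 2/5z)y_{n+1} = (1 + 3/5z)y_n
  ⇒ R(z) = (1 + 3/5z)/(1 − 2/5z).

Need |R(x)|<1, x<0.
x=-1.5: |R|=0.0625
R=−1: 1+3/5x = −1+2/5x ⇒ -1/5x=2 ⇒ x=2/(-1/5)=-10.0000
Confirm numerically:
  x=-9.273: |R|=0.96912 <1
  x=-7.836: |R|=0.89532 <1
  x=-7.642: |R|=0.88375 <1
  x=-7.098: |R|=0.84882 <1
  x=-10.328: |R|=1.01278 >1
  x=-10.045: |R|=1.00179 >1
Interval (-10.0000, 0).

z∈(-10.0000,0).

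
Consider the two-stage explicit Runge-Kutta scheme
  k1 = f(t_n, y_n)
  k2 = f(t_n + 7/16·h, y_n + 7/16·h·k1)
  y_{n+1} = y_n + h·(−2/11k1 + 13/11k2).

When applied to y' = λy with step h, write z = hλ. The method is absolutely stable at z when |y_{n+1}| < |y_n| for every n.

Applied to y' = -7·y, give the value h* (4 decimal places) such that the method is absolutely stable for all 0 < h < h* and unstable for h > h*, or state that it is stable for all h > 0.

(-1.9341,0); λ=-7 ⇒ h* = (176/91)/7 = 0.2763.

On y'=λy, z=hλ:
  k1=λy_n ⇒ h·k1=z·y_n;  k2=λ(1+7/16z)y_n ⇒ h·k2=z(1+7/16z)y_n
  y_{n+1}/y_n = 1 − 2/11z + 13/11z(1+7/16z) = 1 + z + 91/176z²
  ⇒ R(z) = 1 + z + 91/176z².

Need |R(x)|<1, x<0.
x=-0.67: |R|=0.5621
R=1: x+91/176x²=0 ⇒ x=−176/91=-1.9341; min R=1−1/(4·91/176)=0.5165>−1
Confirm numerically:
  x=-1.799: |R|=0.87437 <1
  x=-1.694: |R|=0.78973 <1
  x=-1.174: |R|=0.53863 <1
  x=-0.852: |R|=0.52333 <1
  x=-2.272: |R|=1.39698 >1
  x=-2.138: |R|=1.22544 >1
  x=-2.076: |R|=1.15235 >1
Interval (-1.9341, 0).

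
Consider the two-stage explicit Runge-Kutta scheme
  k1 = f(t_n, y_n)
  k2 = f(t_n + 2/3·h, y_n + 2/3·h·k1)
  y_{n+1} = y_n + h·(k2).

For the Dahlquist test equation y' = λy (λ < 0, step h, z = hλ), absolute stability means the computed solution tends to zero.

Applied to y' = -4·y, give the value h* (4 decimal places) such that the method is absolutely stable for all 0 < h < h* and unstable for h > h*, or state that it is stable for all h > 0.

On y'=λy, z=hλ:
  k1=λy_n ⇒ h·k1=z·y_n;  k2=λ(1+2/3z)y_n ⇒ h·k2=z(1+2/3z)y_n
  y_{n+1}/y_n = 1 + z(1+2/3z) = 1 + z + 2/3z²
  Hence R(z) = 1 + z + 2/3z².

Boundary: |R(x)|=1, x<0.
x=-1.18: |R|=0.7483
R=1: x+2/3x²=0 ⇒ x=−3/2=-1.5000; min R=1−1/(4·2/3)=0.6250>−1
Confirm numerically:
  x=-1.176: |R|=0.74598 <1
  x=-1.088: |R|=0.70116 <1
  x=-0.758: |R|=0.62504 <1
  x=-2.047: |R|=1.74647 >1
  x=-1.707: |R|=1.23557 >1
Interval (-1.5000, 0).

(-1.5000,0); λ=-4 ⇒ h* = (3/2)/4 = 0.3750.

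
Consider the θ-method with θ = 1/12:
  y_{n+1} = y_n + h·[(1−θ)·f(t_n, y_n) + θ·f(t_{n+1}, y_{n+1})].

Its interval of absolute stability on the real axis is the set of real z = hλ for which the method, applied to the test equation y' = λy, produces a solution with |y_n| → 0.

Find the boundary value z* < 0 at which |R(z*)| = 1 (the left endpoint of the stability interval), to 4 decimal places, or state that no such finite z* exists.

left endpoint -2.4000.

On y'=λy, z=hλ:
  y_{n+1} = y_n + z·[11/12·y_n + 1/12·y_{n+1}] ⇒ (1 − 1/12z)y_{n+1} = (1 + 11/12z)y_n
  Hence R(z) = (1 + 11/12z)/(1 − 1/12z).

Solve |R(x)|<1 on ℝ⁻.
x=-0.83: |R|=0.2237
R=−1: 1+11/12x = −1+1/12x ⇒ -5/6x=2 ⇒ x=2/(-5/6)=-2.4000
Confirm numerically:
  x=-2.188: |R|=0.85058 <1
  x=-1.597: |R|=0.40943 <1
  x=-1.595: |R|=0.40787 <1
  x=-1.574: |R|=0.39148 <1
  x=-2.734: |R|=1.22669 >1
  x=-2.619: |R|=1.14981 >1
  x=-2.587: |R|=1.12820 >1
So |R|<1 on (-2.4000, 0).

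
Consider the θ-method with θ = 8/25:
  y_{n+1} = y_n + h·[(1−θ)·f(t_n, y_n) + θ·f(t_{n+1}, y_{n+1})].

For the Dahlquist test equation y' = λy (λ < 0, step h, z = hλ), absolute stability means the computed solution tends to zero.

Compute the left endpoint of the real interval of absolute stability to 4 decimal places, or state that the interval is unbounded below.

z* = -5.5556.

Test eqn y'=λy, z=hλ:
  y_{n+1} = y_n + z·[17/25·y_n + 8/25·y_{n+1}] ⇒ (1 − 8/25z)y_{n+1} = (1 + 17/25z)y_n
  so R(z) = (1 + 17/25z)/(1 − 8/25z).

Need |R(x)|<1, x<0.
x=-1.78: |R|=0.1340
R=−1: 1+17/25x = −1+8/25x ⇒ -9/25x=2 ⇒ x=2/(-9/25)=-5.5556
Confirm numerically:
  x=-4.345: |R|=0.81769 <1
  x=-3.256: |R|=0.59458 <1
  x=-2.426: |R|=0.36574 <1
  x=-5.842: |R|=1.03594 >1
  x=-5.821: |R|=1.03338 >1
So |R|<1 on (-5.5556, 0).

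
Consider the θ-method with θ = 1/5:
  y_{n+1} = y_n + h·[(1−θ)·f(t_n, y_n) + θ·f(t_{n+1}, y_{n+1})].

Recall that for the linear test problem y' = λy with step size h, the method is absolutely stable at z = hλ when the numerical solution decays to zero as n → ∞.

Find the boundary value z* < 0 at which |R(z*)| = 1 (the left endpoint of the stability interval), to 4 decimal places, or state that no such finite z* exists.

z* = -3.3333.

Test eqn y'=λy, z=hλ:
  y_{n+1} = y_n + z·[4/5·y_n + 1/5·y_{n+1}] ⇒ (1 − 1/5z)y_{n+1} = (1 + 4/5z)y_n
  so R(z) = (1 + 4/5z)/(1 − 1/5z).

Solve |R(x)|<1 on ℝ⁻.
x=-1.78: |R|=0.3127
R=−1: 1+4/5x = −1+1/5x ⇒ -3/5x=2 ⇒ x=2/(-3/5)=-3.3333
Confirm numerically:
  x=-3.300: |R|=0.98795 <1
  x=-2.781: |R|=0.78705 <1
  x=-1.828: |R|=0.33861 <1
  x=-1.390: |R|=0.08764 <1
  x=-3.674: |R|=1.11782 >1
  x=-3.664: |R|=1.11450 >1
So |R|<1 on (-3.3333, 0).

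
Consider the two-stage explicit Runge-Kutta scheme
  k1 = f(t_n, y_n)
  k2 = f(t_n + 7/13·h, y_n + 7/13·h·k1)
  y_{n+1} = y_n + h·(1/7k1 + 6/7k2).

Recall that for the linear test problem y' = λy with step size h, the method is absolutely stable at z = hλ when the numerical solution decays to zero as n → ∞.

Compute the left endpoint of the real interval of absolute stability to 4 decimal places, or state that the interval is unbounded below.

Set f=λy, z=hλ:
  k1=λy_n ⇒ h·k1=z·y_n;  k2=λ(1+7/13z)y_n ⇒ h·k2=z(1+7/13z)y_n
  y_{n+1}/y_n = 1 + 1/7z + 6/7z(1+7/13z) = 1 + z + 6/13z²
  R(z) = 1 + z + 6/13z².

Solve |R(x)|<1 on ℝ⁻.
x=-1.79: |R|=0.6888
R=1: x+6/13x²=0 ⇒ x=−13/6=-2.1667; min R=1−1/(4·6/13)=0.4583>−1
Confirm numerically:
  x=-2.076: |R|=0.91313 <1
  x=-1.589: |R|=0.57635 <1
  x=-1.056: |R|=0.45868 <1
  x=-0.933: |R|=0.46876 <1
  x=-2.469: |R|=1.34452 >1
  x=-2.368: |R|=1.22004 >1
  x=-2.244: |R|=1.08009 >1
Stable set (-2.1667, 0).

left endpoint -2.1667.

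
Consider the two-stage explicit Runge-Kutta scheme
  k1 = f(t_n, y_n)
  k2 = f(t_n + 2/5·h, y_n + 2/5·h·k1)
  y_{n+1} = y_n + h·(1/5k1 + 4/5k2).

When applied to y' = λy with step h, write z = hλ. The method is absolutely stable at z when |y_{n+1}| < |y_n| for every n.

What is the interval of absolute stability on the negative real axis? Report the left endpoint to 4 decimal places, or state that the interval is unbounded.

z∈(-3.1250,0).

Test eqn y'=λy, z=hλ:
  k1=λy_n ⇒ h·k1=z·y_n;  k2=λ(1+2/5z)y_n ⇒ h·k2=z(1+2/5z)y_n
  y_{n+1}/y_n = 1 + 1/5z + 4/5z(1+2/5z) = 1 + z + 8/25z²
  R(z) = 1 + z + 8/25z².

Find x<0 with |R(x)|<1.
x=-0.57: |R|=0.5340
R=1: x+8/25x²=0 ⇒ x=−25/8=-3.1250; min R=1−1/(4·8/25)=0.2188>−1
Confirm numerically:
  x=-3.034: |R|=0.91165 <1
  x=-2.847: |R|=0.74673 <1
  x=-2.626: |R|=0.58068 <1
  x=-2.385: |R|=0.43523 <1
  x=-3.662: |R|=1.62928 >1
  x=-3.594: |R|=1.53939 >1
  x=-3.460: |R|=1.37091 >1
Interval (-3.1250, 0).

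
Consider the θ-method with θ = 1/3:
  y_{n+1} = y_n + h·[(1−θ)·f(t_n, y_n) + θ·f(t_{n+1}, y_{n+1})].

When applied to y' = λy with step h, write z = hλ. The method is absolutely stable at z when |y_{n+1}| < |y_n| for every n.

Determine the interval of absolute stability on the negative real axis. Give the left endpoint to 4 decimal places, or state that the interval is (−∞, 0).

(-6.0000, 0).

On y'=λy, z=hλ:
  y_{n+1} = y_n + z·[2/3·y_n + 1/3·y_{n+1}] ⇒ (1 − 1/3z)y_{n+1} = (1 + 2/3z)y_n
  ⇒ R(z) = (1 + 2/3z)/(1 − 1/3z).

Find x<0 with |R(x)|<1.
x=-1.4: |R|=0.0455
R=−1: 1+2/3x = −1+1/3x ⇒ -1/3x=2 ⇒ x=2/(-1/3)=-6.0000
Confirm numerically:
  x=-5.229: |R|=0.90631 <1
  x=-4.952: |R|=0.86821 <1
  x=-4.225: |R|=0.75433 <1
  x=-4.097: |R|=0.73186 <1
  x=-6.554: |R|=1.05799 >1
  x=-6.122: |R|=1.01337 >1
So |R|<1 on (-6.0000, 0).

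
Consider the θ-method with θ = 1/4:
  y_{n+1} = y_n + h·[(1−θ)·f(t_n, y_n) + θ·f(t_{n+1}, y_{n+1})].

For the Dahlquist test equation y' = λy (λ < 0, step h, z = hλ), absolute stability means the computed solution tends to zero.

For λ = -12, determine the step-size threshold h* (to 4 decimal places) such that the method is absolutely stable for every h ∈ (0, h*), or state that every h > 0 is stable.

(-4.0000,0); λ=-12 ⇒ h* = (4)/12 = 0.3333.

Set f=λy, z=hλ:
  y_{n+1} = y_n + z·[3/4·y_n + 1/4·y_{n+1}] ⇒ (1 − 1/4z)y_{n+1} = (1 + 3/4z)y_n
  R(z) = (1 + 3/4z)/(1 − 1/4z).

Solve |R(x)|<1 on ℝ⁻.
x=-0.43: |R|=0.6117
R=−1: 1+3/4x = −1+1/4x ⇒ -1/2x=2 ⇒ x=2/(-1/2)=-4.0000
Confirm numerically:
  x=-3.151: |R|=0.76255 <1
  x=-2.845: |R|=0.66253 <1
  x=-1.987: |R|=0.32754 <1
  x=-1.882: |R|=0.27984 <1
  x=-4.479: |R|=1.11299 >1
  x=-4.179: |R|=1.04377 >1
  x=-4.091: |R|=1.02249 >1
Interval (-4.0000, 0).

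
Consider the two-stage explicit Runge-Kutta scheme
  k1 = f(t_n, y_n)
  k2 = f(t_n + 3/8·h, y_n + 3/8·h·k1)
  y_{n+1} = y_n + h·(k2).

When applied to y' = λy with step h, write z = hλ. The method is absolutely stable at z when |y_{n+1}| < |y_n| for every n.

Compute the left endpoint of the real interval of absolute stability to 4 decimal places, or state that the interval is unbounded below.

left endpoint -2.6667.

Test eqn y'=λy, z=hλ:
  k1=λy_n ⇒ h·k1=z·y_n;  k2=λ(1+3/8z)y_n ⇒ h·k2=z(1+3/8z)y_n
  y_{n+1}/y_n = 1 + z(1+3/8z) = 1 + z + 3/8z²
  ⇒ R(z) = 1 + z + 3/8z².

Boundary: |R(x)|=1, x<0.
x=-0.3: |R|=0.7338
R=1: x+3/8x²=0 ⇒ x=−8/3=-2.6667; min R=1−1/(4·3/8)=0.3333>−1
Confirm numerically:
  x=-2.079: |R|=0.54184 <1
  x=-1.535: |R|=0.34858 <1
  x=-1.150: |R|=0.34594 <1
  x=-2.886: |R|=1.23737 >1
  x=-2.730: |R|=1.06484 >1
Interval (-2.6667, 0).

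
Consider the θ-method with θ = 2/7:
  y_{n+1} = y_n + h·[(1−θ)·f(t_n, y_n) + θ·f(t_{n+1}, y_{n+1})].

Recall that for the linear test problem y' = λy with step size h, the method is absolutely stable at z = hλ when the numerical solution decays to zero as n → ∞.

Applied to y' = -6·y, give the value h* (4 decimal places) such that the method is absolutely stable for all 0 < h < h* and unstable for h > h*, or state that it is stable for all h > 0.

Test eqn y'=λy, z=hλ:
  y_{n+1} = y_n + z·[5/7·y_n + 2/7·y_{n+1}] ⇒ (1 − 2/7z)y_{n+1} = (1 + 5/7z)y_n
  R(z) = (1 + 5/7z)/(1 − 2/7z).

Boundary: |R(x)|=1, x<0.
x=-0.45: |R|=0.6013
R=−1: 1+5/7x = −1+2/7x ⇒ -3/7x=2 ⇒ x=2/(-3/7)=-4.6667
Confirm numerically:
  x=-2.495: |R|=0.45663 <1
  x=-2.315: |R|=0.39338 <1
  x=-2.187: |R|=0.34596 <1
  x=-2.100: |R|=0.31250 <1
  x=-5.244: |R|=1.09904 >1
  x=-4.708: |R|=1.00755 >1
Interval (-4.6667, 0).

(-4.6667,0); λ=-6 ⇒ h* = (14/3)/6 = 0.7778.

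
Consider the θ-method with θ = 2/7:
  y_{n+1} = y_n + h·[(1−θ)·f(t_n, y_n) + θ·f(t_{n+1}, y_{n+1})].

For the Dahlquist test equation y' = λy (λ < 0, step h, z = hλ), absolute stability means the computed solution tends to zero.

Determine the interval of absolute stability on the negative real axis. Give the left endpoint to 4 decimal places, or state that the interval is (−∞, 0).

On y'=λy, z=hλ:
  y_{n+1} = y_n + z·[5/7·y_n + 2/7·y_{n+1}] ⇒ (1 − 2/7z)y_{n+1} = (1 + 5/7z)y_n
  Hence R(z) = (1 + 5/7z)/(1 − 2/7z).

Find x<0 with |R(x)|<1.
x=-1.19: |R|=0.1119
R=−1: 1+5/7x = −1+2/7x ⇒ -3/7x=2 ⇒ x=2/(-3/7)=-4.6667
Confirm numerically:
  x=-4.622: |R|=0.99175 <1
  x=-3.892: |R|=0.84280 <1
  x=-2.292: |R|=0.38501 <1
  x=-5.155: |R|=1.08463 >1
  x=-4.925: |R|=1.04599 >1
  x=-4.687: |R|=1.00373 >1
Stable set (-4.6667, 0).

(-4.6667, 0).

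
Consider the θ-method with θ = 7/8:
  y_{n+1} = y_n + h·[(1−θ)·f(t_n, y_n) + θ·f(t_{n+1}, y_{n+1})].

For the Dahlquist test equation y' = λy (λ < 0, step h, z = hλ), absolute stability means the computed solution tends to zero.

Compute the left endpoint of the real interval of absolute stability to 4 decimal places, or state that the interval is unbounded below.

On y'=λy, z=hλ:
  y_{n+1} = y_n + z·[1/8·y_n + 7/8·y_{n+1}] ⇒ (1 − 7/8z)y_{n+1} = (1 + 1/8z)y_n
  so R(z) = (1 + 1/8z)/(1 − 7/8z).

Find x<0 with |R(x)|<1.
x=-0.49: |R|=0.6570
x=-2: |R|=0.2727
x=-10: |R|=0.0256
x=-100: |R|=0.1299
θ=7/8≥1/2 ⇒ |1+1/8x|<|1−7/8x| ∀x<0 ⇒ interval (−∞,0).

(−∞, 0) — no finite endpoint.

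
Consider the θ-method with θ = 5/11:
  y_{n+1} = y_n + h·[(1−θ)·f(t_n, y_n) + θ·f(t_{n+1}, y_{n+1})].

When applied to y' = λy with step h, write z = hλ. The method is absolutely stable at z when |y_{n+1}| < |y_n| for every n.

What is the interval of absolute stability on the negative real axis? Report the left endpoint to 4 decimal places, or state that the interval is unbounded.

z∈(-22.0000,0).

With y'=λy (z=hλ):
  y_{n+1} = y_n + z·[6/11·y_n + 5/11·y_{n+1}] ⇒ (1 − 5/11z)y_{n+1} = (1 + 6/11z)y_n
  R(z) = (1 + 6/11z)/(1 − 5/11z).

Need |R(x)|<1, x<0.
x=-0.62: |R|=0.5163
R=−1: 1+6/11x = −1+5/11x ⇒ -1/11x=2 ⇒ x=2/(-1/11)=-22.0000
Confirm numerically:
  x=-21.699: |R|=0.99748 <1
  x=-17.956: |R|=0.95987 <1
  x=-12.392: |R|=0.86831 <1
  x=-10.159: |R|=0.80838 <1
  x=-22.574: |R|=1.00463 >1
  x=-22.225: |R|=1.00184 >1
  x=-22.223: |R|=1.00183 >1
Interval (-22.0000, 0).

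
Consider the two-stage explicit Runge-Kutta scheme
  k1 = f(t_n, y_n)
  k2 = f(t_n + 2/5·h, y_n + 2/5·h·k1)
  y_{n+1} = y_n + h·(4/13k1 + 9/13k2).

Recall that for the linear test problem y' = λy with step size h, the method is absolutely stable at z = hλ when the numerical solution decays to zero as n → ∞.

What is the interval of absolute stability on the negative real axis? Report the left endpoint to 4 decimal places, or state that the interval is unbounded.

(-3.6111, 0).

On y'=λy, z=hλ:
  k1=λy_n ⇒ h·k1=z·y_n;  k2=λ(1+2/5z)y_n ⇒ h·k2=z(1+2/5z)y_n
  y_{n+1}/y_n = 1 + 4/13z + 9/13z(1+2/5z) = 1 + z + 18/65z²
  so R(z) = 1 + z + 18/65z².

Find x<0 with |R(x)|<1.
x=-1.08: |R|=0.2430
R=1: x+18/65x²=0 ⇒ x=−65/18=-3.6111; min R=1−1/(4·18/65)=0.0972>−1
Confirm numerically:
  x=-3.445: |R|=0.84153 <1
  x=-3.386: |R|=0.78892 <1
  x=-2.099: |R|=0.12107 <1
  x=-3.787: |R|=1.18446 >1
  x=-3.775: |R|=1.17133 >1
So |R|<1 on (-3.6111, 0).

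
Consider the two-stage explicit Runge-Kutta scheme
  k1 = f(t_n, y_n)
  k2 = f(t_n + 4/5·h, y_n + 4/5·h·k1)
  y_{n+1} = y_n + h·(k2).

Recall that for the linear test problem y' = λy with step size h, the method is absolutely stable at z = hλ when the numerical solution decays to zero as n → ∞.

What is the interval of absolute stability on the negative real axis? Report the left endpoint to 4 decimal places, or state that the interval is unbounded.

(-1.2500, 0).

Set f=λy, z=hλ:
  k1=λy_n ⇒ h·k1=z·y_n;  k2=λ(1+4/5z)y_n ⇒ h·k2=z(1+4/5z)y_n
  y_{n+1}/y_n = 1 + z(1+4/5z) = 1 + z + 4/5z²
  Hence R(z) = 1 + z + 4/5z².

Find x<0 with |R(x)|<1.
x=-1.67: |R|=1.5611
R=1: x+4/5x²=0 ⇒ x=−5/4=-1.2500; min R=1−1/(4·4/5)=0.6875>−1
Confirm numerically:
  x=-1.089: |R|=0.85974 <1
  x=-0.790: |R|=0.70928 <1
  x=-0.772: |R|=0.70479 <1
  x=-0.729: |R|=0.69615 <1
  x=-1.702: |R|=1.61544 >1
  x=-1.528: |R|=1.33983 >1
  x=-1.442: |R|=1.22149 >1
Stable set (-1.2500, 0).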